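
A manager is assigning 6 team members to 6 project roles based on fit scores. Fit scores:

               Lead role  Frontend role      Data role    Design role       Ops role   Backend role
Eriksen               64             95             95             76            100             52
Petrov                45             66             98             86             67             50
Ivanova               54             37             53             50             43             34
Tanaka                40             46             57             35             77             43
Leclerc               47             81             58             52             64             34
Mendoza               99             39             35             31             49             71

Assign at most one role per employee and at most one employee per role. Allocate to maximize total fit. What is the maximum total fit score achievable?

Treat this as an assignment problem: match each employee to one role.
Optimal: Eriksen→Data role (95 pts), Petrov→Design role (86 pts), Ivanova→Backend role (34 pts), Tanaka→Ops role (77 pts), Leclerc→Frontend role (81 pts), Mendoza→Lead role (99 pts) — total 95+86+34+77+81+99 = 472 pts.
Row-greedy (each employee in turn takes its best remaining role) gives 421 pts, worse by 51.
Swapping Petrov↔Tanaka (Petrov→Ops role 67 pts, Tanaka→Design role 35 pts) loses 61.
Every other assignment is strictly worse.

Maximum total: 472 pts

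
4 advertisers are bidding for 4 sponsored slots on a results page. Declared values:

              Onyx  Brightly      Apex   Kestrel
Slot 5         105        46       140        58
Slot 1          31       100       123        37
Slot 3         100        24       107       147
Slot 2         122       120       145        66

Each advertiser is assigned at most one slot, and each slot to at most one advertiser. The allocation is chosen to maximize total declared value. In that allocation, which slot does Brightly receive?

Optimal: Onyx→Slot 2 ($122), Brightly→Slot 1 ($100), Apex→Slot 5 ($140), Kestrel→Slot 3 ($147) — total 122+100+140+147 = $509.
Max-entry greedy (repeatedly take the single best remaining cell) gives $497, worse by 12.
Swapping Apex↔Brightly (Apex→Slot 1 $123, Brightly→Slot 5 $46) loses 71.
No other one-to-one assignment exceeds $509.
Brightly's own top slot is Slot 2 ($120), but forcing Brightly→Slot 2 and reassigning the rest optimally gives only $495 — worse by 14.

Brightly receives Slot 1.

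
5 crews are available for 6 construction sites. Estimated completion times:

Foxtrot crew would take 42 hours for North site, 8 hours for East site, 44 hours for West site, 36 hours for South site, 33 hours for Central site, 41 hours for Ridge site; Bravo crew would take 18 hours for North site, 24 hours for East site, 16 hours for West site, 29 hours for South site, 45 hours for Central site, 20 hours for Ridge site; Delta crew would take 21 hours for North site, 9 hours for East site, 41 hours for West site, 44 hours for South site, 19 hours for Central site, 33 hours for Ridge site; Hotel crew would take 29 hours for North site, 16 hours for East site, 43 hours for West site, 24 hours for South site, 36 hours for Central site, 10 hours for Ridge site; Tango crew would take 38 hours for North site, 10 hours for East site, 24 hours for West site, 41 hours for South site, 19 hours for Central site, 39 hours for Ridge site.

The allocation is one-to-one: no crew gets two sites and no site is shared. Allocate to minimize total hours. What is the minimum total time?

Optimal: Foxtrot crew→East site (8 hours), Bravo crew→West site (16 hours), Delta crew→North site (21 hours), Hotel crew→Ridge site (10 hours), Tango crew→Central site (19 hours) — total 8+16+21+10+19 = 74 hours.
Min-entry greedy (repeatedly take the single cheapest remaining cell) gives 91 hours, worse by 17.
Swapping Hotel crew↔Tango crew (Hotel crew→Central site 36 hours, Tango crew→Ridge site 39 hours) adds 46.
Every other assignment is strictly worse.

Min total: 74 hours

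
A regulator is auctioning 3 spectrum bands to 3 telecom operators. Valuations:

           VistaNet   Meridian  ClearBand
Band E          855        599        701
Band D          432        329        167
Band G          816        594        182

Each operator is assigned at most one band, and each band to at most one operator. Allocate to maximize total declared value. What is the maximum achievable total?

Maximum total: $1846M

Optimal: VistaNet→Band G ($816M), Meridian→Band D ($329M), ClearBand→Band E ($701M) — total 816+329+701 = $1846M.
Row-greedy (each operator in turn takes its best remaining band) gives $1616M, worse by 230.
Next-best assignment: VistaNet→Band D, Meridian→Band G, ClearBand→Band E = $1727M.
Every other assignment is strictly worse.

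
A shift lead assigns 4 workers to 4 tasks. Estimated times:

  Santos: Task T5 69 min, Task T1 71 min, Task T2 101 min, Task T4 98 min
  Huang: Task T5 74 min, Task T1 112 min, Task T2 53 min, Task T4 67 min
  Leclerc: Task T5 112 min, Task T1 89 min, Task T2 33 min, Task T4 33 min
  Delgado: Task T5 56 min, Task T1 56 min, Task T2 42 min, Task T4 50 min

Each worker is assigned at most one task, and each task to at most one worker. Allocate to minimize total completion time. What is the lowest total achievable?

Treat this as an assignment problem: match each worker to one task.
Optimal: Santos→Task T5 (69 min), Huang→Task T2 (53 min), Leclerc→Task T4 (33 min), Delgado→Task T1 (56 min) — total 69+53+33+56 = 211 min.
Min-entry greedy (repeatedly take the single cheapest remaining cell) gives 264 min, worse by 53.
No other one-to-one assignment undercuts 211 min.

Minimum total: 211 min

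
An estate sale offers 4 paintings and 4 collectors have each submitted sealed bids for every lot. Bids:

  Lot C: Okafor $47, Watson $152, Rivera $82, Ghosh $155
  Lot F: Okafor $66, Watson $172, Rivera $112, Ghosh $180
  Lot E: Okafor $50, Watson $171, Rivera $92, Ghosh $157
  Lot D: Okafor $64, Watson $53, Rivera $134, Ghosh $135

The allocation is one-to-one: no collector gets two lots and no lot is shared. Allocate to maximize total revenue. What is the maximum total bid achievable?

Maximum total: $532

Optimal: Okafor→Lot C ($47), Watson→Lot E ($171), Rivera→Lot D ($134), Ghosh→Lot F ($180) — total 47+171+134+180 = $532.
Column-greedy (each lot in turn goes to its best remaining collector) gives $483, worse by 49.
Swapping Watson↔Rivera (Watson→Lot D $53, Rivera→Lot E $92) loses 160.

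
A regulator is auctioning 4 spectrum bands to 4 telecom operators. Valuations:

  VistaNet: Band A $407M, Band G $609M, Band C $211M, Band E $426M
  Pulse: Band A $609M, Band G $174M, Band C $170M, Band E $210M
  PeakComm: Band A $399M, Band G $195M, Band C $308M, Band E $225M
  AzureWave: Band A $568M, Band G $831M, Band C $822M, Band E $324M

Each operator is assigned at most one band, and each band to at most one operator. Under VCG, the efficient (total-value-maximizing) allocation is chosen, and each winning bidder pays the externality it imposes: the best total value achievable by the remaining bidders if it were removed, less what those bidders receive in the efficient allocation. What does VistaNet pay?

Efficient allocation: VistaNet→Band G ($609M), Pulse→Band A ($609M), PeakComm→Band E ($225M), AzureWave→Band C ($822M); total welfare W = $2265M.
VistaNet receives Band G at value $609M, so the others get W − 609 = $1656M.
Without VistaNet: best allocation of the remaining 3 bidders over all 4 bands is Pulse→Band A ($609M), PeakComm→Band C ($308M), AzureWave→Band G ($831M), total $1748M.
VCG payment = (others' best without VistaNet) − (others' welfare with VistaNet) = 1748 − 1656 = $92M.

VistaNet pays $92M.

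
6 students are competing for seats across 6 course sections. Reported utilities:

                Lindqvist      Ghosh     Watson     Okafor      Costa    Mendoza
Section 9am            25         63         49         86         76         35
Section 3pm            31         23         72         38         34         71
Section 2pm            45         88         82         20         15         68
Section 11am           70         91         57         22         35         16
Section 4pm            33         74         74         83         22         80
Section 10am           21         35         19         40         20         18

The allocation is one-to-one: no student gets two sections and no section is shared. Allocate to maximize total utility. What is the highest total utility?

Optimal: Lindqvist→Section 11am (70 points), Ghosh→Section 2pm (88 points), Watson→Section 3pm (72 points), Okafor→Section 10am (40 points), Costa→Section 9am (76 points), Mendoza→Section 4pm (80 points) — total 70+88+72+40+76+80 = 426 points.
Max-entry greedy (repeatedly take the single best remaining cell) gives 394 points, worse by 32.
Swapping Okafor↔Watson (Okafor→Section 3pm 38 points, Watson→Section 10am 19 points) loses 55.

Maximum total: 426 points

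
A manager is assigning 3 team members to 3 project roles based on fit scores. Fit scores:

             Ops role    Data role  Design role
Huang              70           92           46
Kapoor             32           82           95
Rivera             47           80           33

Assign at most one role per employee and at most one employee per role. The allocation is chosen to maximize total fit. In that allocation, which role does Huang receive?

Huang receives Ops role.

Optimal: Huang→Ops role (70 pts), Kapoor→Design role (95 pts), Rivera→Data role (80 pts) — total 70+95+80 = 245 pts.
Row-greedy (each employee in turn takes its best remaining role) gives 234 pts, worse by 11.
No other one-to-one assignment exceeds 245 pts.
Huang's own top role is Data role (92 pts), but forcing Huang→Data role and reassigning the rest optimally gives only 234 pts — worse by 11.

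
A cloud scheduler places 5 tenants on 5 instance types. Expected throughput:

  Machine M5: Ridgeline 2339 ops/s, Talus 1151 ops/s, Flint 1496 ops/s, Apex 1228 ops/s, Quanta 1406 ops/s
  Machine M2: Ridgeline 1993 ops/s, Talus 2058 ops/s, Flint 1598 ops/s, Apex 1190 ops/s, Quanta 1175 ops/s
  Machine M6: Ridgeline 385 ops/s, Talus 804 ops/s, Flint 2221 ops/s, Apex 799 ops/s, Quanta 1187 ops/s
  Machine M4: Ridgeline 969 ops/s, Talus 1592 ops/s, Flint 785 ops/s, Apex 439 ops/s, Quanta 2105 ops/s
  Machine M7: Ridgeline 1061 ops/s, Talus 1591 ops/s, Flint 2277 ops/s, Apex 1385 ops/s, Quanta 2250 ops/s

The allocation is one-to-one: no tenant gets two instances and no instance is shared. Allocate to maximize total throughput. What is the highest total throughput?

This is the linear assignment problem.
Optimal: Ridgeline→Machine M5 (2339 ops/s), Talus→Machine M2 (2058 ops/s), Flint→Machine M6 (2221 ops/s), Apex→Machine M7 (1385 ops/s), Quanta→Machine M4 (2105 ops/s) — total 2339+2058+2221+1385+2105 = 10108 ops/s.
Max-entry greedy (repeatedly take the single best remaining cell) gives 9578 ops/s, worse by 530.
Swapping Flint↔Quanta (Flint→Machine M4 785 ops/s, Quanta→Machine M6 1187 ops/s) loses 2354.
No other one-to-one assignment exceeds 10108 ops/s.

Max total: 10108 ops/s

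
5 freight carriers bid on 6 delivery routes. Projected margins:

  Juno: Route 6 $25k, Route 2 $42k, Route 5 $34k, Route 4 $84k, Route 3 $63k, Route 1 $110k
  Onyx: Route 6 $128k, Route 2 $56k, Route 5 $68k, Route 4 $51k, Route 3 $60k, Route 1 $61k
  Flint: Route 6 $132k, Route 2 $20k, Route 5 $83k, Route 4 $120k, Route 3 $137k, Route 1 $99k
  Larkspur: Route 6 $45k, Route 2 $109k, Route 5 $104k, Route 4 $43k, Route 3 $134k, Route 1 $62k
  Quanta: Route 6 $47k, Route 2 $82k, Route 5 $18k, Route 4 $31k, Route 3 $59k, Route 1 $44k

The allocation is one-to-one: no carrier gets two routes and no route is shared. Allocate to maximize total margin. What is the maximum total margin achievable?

Max total: $574k

This is the linear assignment problem.
Optimal: Juno→Route 1 ($110k), Onyx→Route 6 ($128k), Flint→Route 4 ($120k), Larkspur→Route 3 ($134k), Quanta→Route 2 ($82k) — total 110+128+120+134+82 = $574k.
Row-greedy (each carrier in turn takes its best remaining route) gives $515k, worse by 59.
Every other assignment is strictly worse.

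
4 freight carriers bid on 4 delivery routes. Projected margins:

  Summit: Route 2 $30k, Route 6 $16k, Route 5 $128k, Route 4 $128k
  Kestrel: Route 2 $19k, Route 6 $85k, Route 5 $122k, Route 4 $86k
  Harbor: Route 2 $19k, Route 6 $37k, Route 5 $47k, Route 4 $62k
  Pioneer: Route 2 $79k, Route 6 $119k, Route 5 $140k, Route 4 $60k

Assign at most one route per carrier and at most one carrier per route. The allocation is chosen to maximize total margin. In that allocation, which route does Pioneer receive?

This is a one-to-one assignment (maximum-weight bipartite matching).
Optimal: Summit→Route 4 ($128k), Kestrel→Route 5 ($122k), Harbor→Route 2 ($19k), Pioneer→Route 6 ($119k) — total 128+122+19+119 = $388k.
Max-entry greedy (repeatedly take the single best remaining cell) gives $372k, worse by 16.
Swapping Pioneer↔Harbor (Pioneer→Route 2 $79k, Harbor→Route 6 $37k) loses 22.
No other one-to-one assignment exceeds $388k.
Pioneer's own top route is Route 5 ($140k), but forcing Pioneer→Route 5 and reassigning the rest optimally gives only $372k — worse by 16.

Pioneer receives Route 6.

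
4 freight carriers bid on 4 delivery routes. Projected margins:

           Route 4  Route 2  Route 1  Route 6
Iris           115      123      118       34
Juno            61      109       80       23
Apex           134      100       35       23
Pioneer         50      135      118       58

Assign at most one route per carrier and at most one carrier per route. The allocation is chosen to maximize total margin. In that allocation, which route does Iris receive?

Iris receives Route 1.

Optimal: Iris→Route 1 ($118k), Juno→Route 2 ($109k), Apex→Route 4 ($134k), Pioneer→Route 6 ($58k) — total 118+109+134+58 = $419k.
Max-entry greedy (repeatedly take the single best remaining cell) gives $410k, worse by 9.
Next-best assignment: Iris→Route 1, Juno→Route 6, Apex→Route 4, Pioneer→Route 2 = $410k.
Checked against all permutations: $419k is optimal.
Iris's own top route is Route 2 ($123k), but forcing Iris→Route 2 and reassigning the rest optimally gives only $398k — worse by 21.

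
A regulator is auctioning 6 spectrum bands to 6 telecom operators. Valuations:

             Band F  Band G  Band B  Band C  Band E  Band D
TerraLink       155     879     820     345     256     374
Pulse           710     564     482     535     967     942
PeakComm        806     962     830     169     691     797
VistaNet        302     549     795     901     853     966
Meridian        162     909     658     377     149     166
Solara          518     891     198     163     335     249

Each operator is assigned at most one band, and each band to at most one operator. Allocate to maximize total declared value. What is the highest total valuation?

Optimal: TerraLink→Band B ($820M), Pulse→Band E ($967M), PeakComm→Band D ($797M), VistaNet→Band C ($901M), Meridian→Band G ($909M), Solara→Band F ($518M) — total 820+967+797+901+909+518 = $4912M.
Row-greedy (each operator in turn takes its best remaining band) gives $4537M, worse by 375.
Swapping TerraLink↔Meridian (TerraLink→Band G $879M, Meridian→Band B $658M) loses 192.
Checked against all permutations: $4912M is optimal.

Maximum total: $4912M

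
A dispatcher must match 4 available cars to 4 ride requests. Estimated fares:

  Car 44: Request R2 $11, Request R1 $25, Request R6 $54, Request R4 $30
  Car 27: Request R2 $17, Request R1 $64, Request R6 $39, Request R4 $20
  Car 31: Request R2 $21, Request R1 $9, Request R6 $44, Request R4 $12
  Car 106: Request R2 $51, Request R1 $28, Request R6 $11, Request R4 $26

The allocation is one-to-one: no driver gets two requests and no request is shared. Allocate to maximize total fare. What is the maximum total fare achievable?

Maximum total: $189

Optimal: Car 44→Request R4 ($30), Car 27→Request R1 ($64), Car 31→Request R6 ($44), Car 106→Request R2 ($51) — total 30+64+44+51 = $189.
Column-greedy (each request in turn goes to its best remaining driver) gives $181, worse by 8.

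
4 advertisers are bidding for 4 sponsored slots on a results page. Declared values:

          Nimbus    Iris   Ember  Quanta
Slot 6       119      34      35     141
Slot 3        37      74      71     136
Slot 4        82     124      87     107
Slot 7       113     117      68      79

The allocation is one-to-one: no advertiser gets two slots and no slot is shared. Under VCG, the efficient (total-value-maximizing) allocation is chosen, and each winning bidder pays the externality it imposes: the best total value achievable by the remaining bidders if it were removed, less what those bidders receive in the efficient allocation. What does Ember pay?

Ember pays $7.

Efficient allocation: Nimbus→Slot 6 ($119), Iris→Slot 7 ($117), Ember→Slot 4 ($87), Quanta→Slot 3 ($136); total welfare W = $459.
Ember receives Slot 4 at value $87, so the others get W − 87 = $372.
Without Ember: best allocation of the remaining 3 bidders over all 4 slots is Nimbus→Slot 6 ($119), Iris→Slot 4 ($124), Quanta→Slot 3 ($136), total $379.
VCG payment = (others' best without Ember) − (others' welfare with Ember) = 379 − 372 = $7.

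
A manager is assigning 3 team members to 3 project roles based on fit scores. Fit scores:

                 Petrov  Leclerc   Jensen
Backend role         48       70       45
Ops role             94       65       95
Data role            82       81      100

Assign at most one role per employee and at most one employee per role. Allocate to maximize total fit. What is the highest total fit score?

Maximum total: 264 pts

Treat this as an assignment problem: match each employee to one role.
Optimal: Petrov→Ops role (94 pts), Leclerc→Backend role (70 pts), Jensen→Data role (100 pts) — total 94+70+100 = 264 pts.
Next-best assignment: Petrov→Data role, Leclerc→Backend role, Jensen→Ops role = 247 pts.
No other one-to-one assignment exceeds 264 pts.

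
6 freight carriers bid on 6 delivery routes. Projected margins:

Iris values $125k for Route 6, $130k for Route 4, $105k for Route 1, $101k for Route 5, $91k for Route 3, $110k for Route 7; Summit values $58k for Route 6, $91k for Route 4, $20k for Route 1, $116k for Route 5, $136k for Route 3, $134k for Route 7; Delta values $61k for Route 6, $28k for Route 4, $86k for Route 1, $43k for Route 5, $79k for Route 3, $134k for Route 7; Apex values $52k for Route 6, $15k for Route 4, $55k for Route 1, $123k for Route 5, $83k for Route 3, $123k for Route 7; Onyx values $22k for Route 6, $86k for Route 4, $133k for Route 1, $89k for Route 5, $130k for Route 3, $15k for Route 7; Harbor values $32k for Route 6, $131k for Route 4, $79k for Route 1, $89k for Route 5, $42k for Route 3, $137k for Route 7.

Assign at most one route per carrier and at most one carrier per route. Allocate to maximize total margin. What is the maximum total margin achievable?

This is a one-to-one assignment (maximum-weight bipartite matching).
Optimal: Iris→Route 6 ($125k), Summit→Route 3 ($136k), Delta→Route 7 ($134k), Apex→Route 5 ($123k), Onyx→Route 1 ($133k), Harbor→Route 4 ($131k) — total 125+136+134+123+133+131 = $782k.
Max-entry greedy (repeatedly take the single best remaining cell) gives $720k, worse by 62.
Next-best assignment: Iris→Route 6, Summit→Route 7, Delta→Route 1, Apex→Route 5, Onyx→Route 3, Harbor→Route 4 = $729k.
Checked against all permutations: $782k is optimal.

Maximum total: $782k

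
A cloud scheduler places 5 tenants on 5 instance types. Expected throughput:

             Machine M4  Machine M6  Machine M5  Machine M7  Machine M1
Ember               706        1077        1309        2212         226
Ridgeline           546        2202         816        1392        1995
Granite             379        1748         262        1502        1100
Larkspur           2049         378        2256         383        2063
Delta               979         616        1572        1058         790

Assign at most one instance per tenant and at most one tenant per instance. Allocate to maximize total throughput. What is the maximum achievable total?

This is the linear assignment problem.
Optimal: Ember→Machine M7 (2212 ops/s), Ridgeline→Machine M1 (1995 ops/s), Granite→Machine M6 (1748 ops/s), Larkspur→Machine M4 (2049 ops/s), Delta→Machine M5 (1572 ops/s) — total 2212+1995+1748+2049+1572 = 9576 ops/s.
Column-greedy (each instance in turn goes to its best remaining tenant) gives 9135 ops/s, worse by 441.
Next-best assignment: Ember→Machine M7, Ridgeline→Machine M1, Granite→Machine M6, Larkspur→Machine M5, Delta→Machine M4 = 9190 ops/s.

Max total: 9576 ops/s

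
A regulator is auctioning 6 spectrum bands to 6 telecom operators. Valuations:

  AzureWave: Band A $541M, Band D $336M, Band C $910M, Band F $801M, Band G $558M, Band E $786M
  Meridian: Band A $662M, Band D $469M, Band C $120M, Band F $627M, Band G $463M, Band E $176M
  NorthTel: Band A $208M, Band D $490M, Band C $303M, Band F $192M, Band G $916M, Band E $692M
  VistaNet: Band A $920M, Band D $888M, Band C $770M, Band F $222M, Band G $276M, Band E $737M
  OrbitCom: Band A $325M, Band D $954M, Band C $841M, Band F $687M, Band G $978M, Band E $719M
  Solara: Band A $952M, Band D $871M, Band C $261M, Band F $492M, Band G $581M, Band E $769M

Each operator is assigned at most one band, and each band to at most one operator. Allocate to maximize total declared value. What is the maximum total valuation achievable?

Optimal: AzureWave→Band C ($910M), Meridian→Band F ($627M), NorthTel→Band G ($916M), VistaNet→Band A ($920M), OrbitCom→Band D ($954M), Solara→Band E ($769M) — total 910+627+916+920+954+769 = $5096M.
Max-entry greedy (repeatedly take the single best remaining cell) gives $5047M, worse by 49.
Swapping VistaNet↔AzureWave (VistaNet→Band C $770M, AzureWave→Band A $541M) loses 519.

Maximum total: $5096M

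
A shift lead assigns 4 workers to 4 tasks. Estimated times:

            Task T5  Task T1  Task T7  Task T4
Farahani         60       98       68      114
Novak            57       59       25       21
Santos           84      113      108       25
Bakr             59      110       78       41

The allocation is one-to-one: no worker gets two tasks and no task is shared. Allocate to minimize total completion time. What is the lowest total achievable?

Treat this as an assignment problem: match each worker to one task.
Optimal: Farahani→Task T1 (98 min), Novak→Task T7 (25 min), Santos→Task T4 (25 min), Bakr→Task T5 (59 min) — total 98+25+25+59 = 207 min.
Min-entry greedy (repeatedly take the single cheapest remaining cell) gives 261 min, worse by 54.
No other one-to-one assignment undercuts 207 min.

Min total: 207 min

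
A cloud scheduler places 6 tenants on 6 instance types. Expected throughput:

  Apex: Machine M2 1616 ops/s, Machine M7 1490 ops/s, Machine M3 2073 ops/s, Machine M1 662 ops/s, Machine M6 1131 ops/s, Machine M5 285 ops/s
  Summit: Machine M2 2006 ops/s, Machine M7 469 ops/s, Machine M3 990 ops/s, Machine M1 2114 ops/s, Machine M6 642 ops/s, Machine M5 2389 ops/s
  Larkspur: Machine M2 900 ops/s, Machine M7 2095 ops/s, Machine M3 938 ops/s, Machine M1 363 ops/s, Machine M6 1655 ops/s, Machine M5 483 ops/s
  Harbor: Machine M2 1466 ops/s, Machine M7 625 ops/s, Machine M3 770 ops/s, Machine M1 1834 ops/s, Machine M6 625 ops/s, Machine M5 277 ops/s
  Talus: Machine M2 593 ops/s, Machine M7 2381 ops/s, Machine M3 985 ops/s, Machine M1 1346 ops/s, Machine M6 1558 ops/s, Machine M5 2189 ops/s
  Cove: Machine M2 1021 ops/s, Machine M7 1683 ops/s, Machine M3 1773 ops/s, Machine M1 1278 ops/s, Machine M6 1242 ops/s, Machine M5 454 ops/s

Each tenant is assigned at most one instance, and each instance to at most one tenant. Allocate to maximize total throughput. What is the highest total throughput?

Maximum total: 11648 ops/s

This is the linear assignment problem.
Optimal: Apex→Machine M2 (1616 ops/s), Summit→Machine M5 (2389 ops/s), Larkspur→Machine M6 (1655 ops/s), Harbor→Machine M1 (1834 ops/s), Talus→Machine M7 (2381 ops/s), Cove→Machine M3 (1773 ops/s) — total 1616+2389+1655+1834+2381+1773 = 11648 ops/s.
Column-greedy (each instance in turn goes to its best remaining tenant) gives 10403 ops/s, worse by 1245.
Every other assignment is strictly worse.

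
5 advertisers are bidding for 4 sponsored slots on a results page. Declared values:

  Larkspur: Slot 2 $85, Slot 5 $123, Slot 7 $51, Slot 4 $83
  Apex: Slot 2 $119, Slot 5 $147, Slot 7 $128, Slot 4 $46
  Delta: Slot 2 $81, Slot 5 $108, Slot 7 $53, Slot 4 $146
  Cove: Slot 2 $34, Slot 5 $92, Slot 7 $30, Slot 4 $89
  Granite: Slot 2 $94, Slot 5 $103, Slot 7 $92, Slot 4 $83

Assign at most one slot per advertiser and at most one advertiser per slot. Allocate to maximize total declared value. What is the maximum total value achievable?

This is a one-to-one assignment (maximum-weight bipartite matching).
Optimal: Granite→Slot 2 ($94), Larkspur→Slot 5 ($123), Apex→Slot 7 ($128), Delta→Slot 4 ($146) — total 94+123+128+146 = $491.
Max-entry greedy (repeatedly take the single best remaining cell) gives $438, worse by 53.
Next-best assignment: Apex→Slot 2, Larkspur→Slot 5, Granite→Slot 7, Delta→Slot 4 = $480.
No other one-to-one assignment exceeds $491.

Maximum total: $491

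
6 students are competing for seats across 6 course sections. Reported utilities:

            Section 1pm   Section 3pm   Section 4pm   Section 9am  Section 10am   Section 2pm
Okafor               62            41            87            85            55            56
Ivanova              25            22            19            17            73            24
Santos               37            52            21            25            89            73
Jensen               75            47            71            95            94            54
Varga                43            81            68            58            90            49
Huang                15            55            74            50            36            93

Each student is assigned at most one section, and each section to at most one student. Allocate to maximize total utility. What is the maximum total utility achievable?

Optimal: Okafor→Section 4pm (87 points), Ivanova→Section 1pm (25 points), Santos→Section 10am (89 points), Jensen→Section 9am (95 points), Varga→Section 3pm (81 points), Huang→Section 2pm (93 points) — total 87+25+89+95+81+93 = 470 points.
Column-greedy (each section in turn goes to its best remaining student) gives 406 points, worse by 64.
No other one-to-one assignment exceeds 470 points.

Maximum total: 470 points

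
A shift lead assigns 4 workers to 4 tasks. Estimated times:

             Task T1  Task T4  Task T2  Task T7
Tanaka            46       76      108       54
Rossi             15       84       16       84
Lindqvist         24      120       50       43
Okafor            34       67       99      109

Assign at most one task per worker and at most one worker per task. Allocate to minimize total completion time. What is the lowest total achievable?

Minimum total: 161 min

Optimal: Tanaka→Task T7 (54 min), Rossi→Task T2 (16 min), Lindqvist→Task T1 (24 min), Okafor→Task T4 (67 min) — total 54+16+24+67 = 161 min.
Column-greedy (each task in turn goes to its cheapest remaining worker) gives 186 min, worse by 25.
Swapping Rossi↔Okafor (Rossi→Task T4 84 min, Okafor→Task T2 99 min) adds 100.
Checked against all permutations: 161 min is optimal.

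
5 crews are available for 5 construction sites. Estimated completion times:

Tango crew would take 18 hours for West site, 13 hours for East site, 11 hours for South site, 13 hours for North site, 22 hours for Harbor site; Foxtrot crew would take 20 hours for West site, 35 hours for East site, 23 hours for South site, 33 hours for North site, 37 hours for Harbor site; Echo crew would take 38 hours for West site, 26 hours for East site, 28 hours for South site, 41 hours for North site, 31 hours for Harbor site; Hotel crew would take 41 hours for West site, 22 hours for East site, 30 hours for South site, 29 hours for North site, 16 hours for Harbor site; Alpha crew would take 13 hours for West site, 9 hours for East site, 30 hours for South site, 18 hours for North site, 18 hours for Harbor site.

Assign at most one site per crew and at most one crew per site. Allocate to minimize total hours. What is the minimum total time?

Minimum total: 86 hours

Optimal: Tango crew→North site (13 hours), Foxtrot crew→West site (20 hours), Echo crew→South site (28 hours), Hotel crew→Harbor site (16 hours), Alpha crew→East site (9 hours) — total 13+20+28+16+9 = 86 hours.
Column-greedy (each site in turn goes to its cheapest remaining crew) gives 109 hours, worse by 23.
Checked against all permutations: 86 hours is optimal.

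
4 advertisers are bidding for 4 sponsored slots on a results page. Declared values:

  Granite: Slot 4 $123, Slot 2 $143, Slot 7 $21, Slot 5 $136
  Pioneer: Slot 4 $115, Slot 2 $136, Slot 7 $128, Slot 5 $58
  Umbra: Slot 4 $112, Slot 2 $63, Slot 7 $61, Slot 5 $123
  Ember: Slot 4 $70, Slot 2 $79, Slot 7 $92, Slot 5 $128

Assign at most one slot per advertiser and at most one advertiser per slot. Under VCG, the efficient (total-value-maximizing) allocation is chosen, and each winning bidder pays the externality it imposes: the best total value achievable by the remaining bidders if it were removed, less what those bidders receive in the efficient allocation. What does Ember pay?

Efficient allocation: Granite→Slot 2 ($143), Pioneer→Slot 7 ($128), Umbra→Slot 4 ($112), Ember→Slot 5 ($128); total welfare W = $511.
Ember receives Slot 5 at value $128, so the others get W − 128 = $383.
Without Ember: best allocation of the remaining 3 bidders over all 4 slots is Granite→Slot 2 ($143), Pioneer→Slot 7 ($128), Umbra→Slot 5 ($123), total $394.
VCG payment = (others' best without Ember) − (others' welfare with Ember) = 394 − 383 = $11.

Ember pays $11.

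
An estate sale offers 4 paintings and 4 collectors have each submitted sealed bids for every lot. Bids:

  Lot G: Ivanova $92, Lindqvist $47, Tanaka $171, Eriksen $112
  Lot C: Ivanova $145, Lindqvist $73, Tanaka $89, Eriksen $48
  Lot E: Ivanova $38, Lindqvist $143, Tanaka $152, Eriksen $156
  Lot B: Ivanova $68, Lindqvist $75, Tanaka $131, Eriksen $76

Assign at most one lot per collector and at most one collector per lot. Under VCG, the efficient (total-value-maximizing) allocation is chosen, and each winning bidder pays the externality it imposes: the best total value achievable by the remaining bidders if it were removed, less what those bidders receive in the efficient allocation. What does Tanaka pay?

Efficient allocation: Ivanova→Lot C ($145), Lindqvist→Lot B ($75), Tanaka→Lot G ($171), Eriksen→Lot E ($156); total welfare W = $547.
Tanaka receives Lot G at value $171, so the others get W − 171 = $376.
Without Tanaka: best allocation of the remaining 3 bidders over all 4 lots is Ivanova→Lot C ($145), Lindqvist→Lot E ($143), Eriksen→Lot G ($112), total $400.
VCG payment = (others' best without Tanaka) − (others' welfare with Tanaka) = 400 − 376 = $24.

Tanaka pays $24.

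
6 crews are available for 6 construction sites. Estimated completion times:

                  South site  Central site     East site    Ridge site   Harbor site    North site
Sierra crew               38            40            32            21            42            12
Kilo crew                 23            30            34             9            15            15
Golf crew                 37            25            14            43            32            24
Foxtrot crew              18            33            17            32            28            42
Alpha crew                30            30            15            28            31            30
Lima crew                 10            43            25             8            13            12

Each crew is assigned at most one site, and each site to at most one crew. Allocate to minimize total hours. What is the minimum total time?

Min total: 92 hours

This is a one-to-one assignment (minimum-cost bipartite matching).
Optimal: Sierra crew→North site (12 hours), Kilo crew→Ridge site (9 hours), Golf crew→Central site (25 hours), Foxtrot crew→South site (18 hours), Alpha crew→East site (15 hours), Lima crew→Harbor site (13 hours) — total 12+9+25+18+15+13 = 92 hours.
Row-greedy (each crew in turn takes its cheapest remaining site) gives 96 hours, worse by 4.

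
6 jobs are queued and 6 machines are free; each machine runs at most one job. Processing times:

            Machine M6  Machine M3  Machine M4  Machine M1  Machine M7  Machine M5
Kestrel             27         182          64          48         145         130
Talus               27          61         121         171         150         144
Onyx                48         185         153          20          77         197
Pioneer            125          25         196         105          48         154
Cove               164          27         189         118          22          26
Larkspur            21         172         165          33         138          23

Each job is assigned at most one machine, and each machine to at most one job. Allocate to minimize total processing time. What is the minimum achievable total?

Min total: 181 min

Optimal: Kestrel→Machine M4 (64 min), Talus→Machine M6 (27 min), Onyx→Machine M1 (20 min), Pioneer→Machine M3 (25 min), Cove→Machine M7 (22 min), Larkspur→Machine M5 (23 min) — total 64+27+20+25+22+23 = 181 min.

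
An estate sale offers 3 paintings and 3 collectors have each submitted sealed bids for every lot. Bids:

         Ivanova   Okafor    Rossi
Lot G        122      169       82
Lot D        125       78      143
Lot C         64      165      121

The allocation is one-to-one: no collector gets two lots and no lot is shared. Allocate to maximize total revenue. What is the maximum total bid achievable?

Optimal: Ivanova→Lot G ($122), Okafor→Lot C ($165), Rossi→Lot D ($143) — total 122+165+143 = $430.
Column-greedy (each lot in turn goes to its best remaining collector) gives $376, worse by 54.
Next-best assignment: Ivanova→Lot D, Okafor→Lot G, Rossi→Lot C = $415.

Max total: $430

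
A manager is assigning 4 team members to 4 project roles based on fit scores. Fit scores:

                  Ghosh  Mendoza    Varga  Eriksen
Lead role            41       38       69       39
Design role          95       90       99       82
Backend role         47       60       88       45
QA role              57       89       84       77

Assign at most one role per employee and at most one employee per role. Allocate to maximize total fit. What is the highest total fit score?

Maximum total: 311 pts

Optimal: Ghosh→Design role (95 pts), Mendoza→QA role (89 pts), Varga→Backend role (88 pts), Eriksen→Lead role (39 pts) — total 95+89+88+39 = 311 pts.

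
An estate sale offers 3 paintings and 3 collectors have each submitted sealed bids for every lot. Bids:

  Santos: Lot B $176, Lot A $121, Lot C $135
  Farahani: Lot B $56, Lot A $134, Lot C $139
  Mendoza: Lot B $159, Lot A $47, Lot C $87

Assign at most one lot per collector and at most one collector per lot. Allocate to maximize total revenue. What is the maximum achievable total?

Optimal: Santos→Lot C ($135), Farahani→Lot A ($134), Mendoza→Lot B ($159) — total 135+134+159 = $428.
No other one-to-one assignment exceeds $428.

Max total: $428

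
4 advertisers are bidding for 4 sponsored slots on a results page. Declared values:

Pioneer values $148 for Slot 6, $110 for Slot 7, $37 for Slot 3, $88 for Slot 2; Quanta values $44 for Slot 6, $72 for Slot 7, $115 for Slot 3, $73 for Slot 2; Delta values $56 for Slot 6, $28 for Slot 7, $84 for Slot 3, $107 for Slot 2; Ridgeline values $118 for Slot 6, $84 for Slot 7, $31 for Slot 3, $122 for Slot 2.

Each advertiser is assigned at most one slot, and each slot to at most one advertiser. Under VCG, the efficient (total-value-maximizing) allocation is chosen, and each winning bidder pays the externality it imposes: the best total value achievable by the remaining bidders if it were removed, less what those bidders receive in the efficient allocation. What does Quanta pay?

Quanta pays $15.

Efficient allocation: Pioneer→Slot 6 ($148), Quanta→Slot 3 ($115), Delta→Slot 2 ($107), Ridgeline→Slot 7 ($84); total welfare W = $454.
Quanta receives Slot 3 at value $115, so the others get W − 115 = $339.
Without Quanta: best allocation of the remaining 3 bidders over all 4 slots is Pioneer→Slot 6 ($148), Delta→Slot 3 ($84), Ridgeline→Slot 2 ($122), total $354.
VCG payment = (others' best without Quanta) − (others' welfare with Quanta) = 354 − 339 = $15.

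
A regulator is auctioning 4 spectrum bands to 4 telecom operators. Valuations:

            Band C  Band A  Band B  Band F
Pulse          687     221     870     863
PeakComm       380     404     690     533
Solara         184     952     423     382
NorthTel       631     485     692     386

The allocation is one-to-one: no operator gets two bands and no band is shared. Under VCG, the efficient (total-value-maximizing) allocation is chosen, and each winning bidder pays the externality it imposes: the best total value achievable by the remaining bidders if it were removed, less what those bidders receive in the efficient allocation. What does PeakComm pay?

Efficient allocation: Pulse→Band F ($863M), PeakComm→Band B ($690M), Solara→Band A ($952M), NorthTel→Band C ($631M); total welfare W = $3136M.
PeakComm receives Band B at value $690M, so the others get W − 690 = $2446M.
Without PeakComm: best allocation of the remaining 3 bidders over all 4 bands is Pulse→Band F ($863M), Solara→Band A ($952M), NorthTel→Band B ($692M), total $2507M.
VCG payment = (others' best without PeakComm) − (others' welfare with PeakComm) = 2507 − 2446 = $61M.

PeakComm pays $61M.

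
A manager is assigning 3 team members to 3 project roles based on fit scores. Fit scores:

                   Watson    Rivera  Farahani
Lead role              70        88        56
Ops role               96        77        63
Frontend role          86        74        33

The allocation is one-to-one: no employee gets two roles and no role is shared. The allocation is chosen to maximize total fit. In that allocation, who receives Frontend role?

Watson receives Frontend role.

This is the linear assignment problem.
Optimal: Watson→Frontend role (86 pts), Rivera→Lead role (88 pts), Farahani→Ops role (63 pts) — total 86+88+63 = 237 pts.
Column-greedy (each role in turn goes to its best remaining employee) gives 217 pts, worse by 20.
Checked against all permutations: 237 pts is optimal.
Watson's own top role is Ops role (96 pts), but forcing Watson→Ops role and reassigning the rest optimally gives only 226 pts — worse by 11.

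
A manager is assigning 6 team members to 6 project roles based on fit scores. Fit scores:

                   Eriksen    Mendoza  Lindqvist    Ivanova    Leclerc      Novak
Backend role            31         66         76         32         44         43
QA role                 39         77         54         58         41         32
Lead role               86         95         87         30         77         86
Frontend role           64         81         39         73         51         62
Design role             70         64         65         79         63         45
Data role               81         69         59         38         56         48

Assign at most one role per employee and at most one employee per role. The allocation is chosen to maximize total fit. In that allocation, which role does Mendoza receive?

Mendoza receives QA role.

Treat this as an assignment problem: match each employee to one role.
Optimal: Eriksen→Data role (81 pts), Mendoza→QA role (77 pts), Lindqvist→Backend role (76 pts), Ivanova→Frontend role (73 pts), Leclerc→Design role (63 pts), Novak→Lead role (86 pts) — total 81+77+76+73+63+86 = 456 pts.
Column-greedy (each role in turn goes to its best remaining employee) gives 423 pts, worse by 33.
Every other assignment is strictly worse.
Mendoza's own top role is Lead role (95 pts), but forcing Mendoza→Lead role and reassigning the rest optimally gives only 435 pts — worse by 21.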